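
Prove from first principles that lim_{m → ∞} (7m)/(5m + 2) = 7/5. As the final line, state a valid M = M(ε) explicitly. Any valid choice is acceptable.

Let ε > 0 be given. For m ≥ 1, |(7m)/(5m + 2) − (7/5)| = |-14|/(5(5m + 2)) = 14/(5(5m + 2)).
Since 5m + 2 ≥ 5m for m ≥ 1, this is ≤ 14/(5·5m) = (14/25)/m.
So |(7m)/(5m + 2) − (7/5)| < ε whenever m > (14/25)/ε.
Take M = (14/25)/ε. If m > M then |(7m)/(5m + 2) − (7/5)| ≤ (14/25)/m < ε.

M = (14/25)/ε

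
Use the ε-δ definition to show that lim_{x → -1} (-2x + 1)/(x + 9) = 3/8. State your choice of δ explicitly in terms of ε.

Suppose ε > 0. We want δ > 0 with 0 < |x + 1| < δ ⇒ |(-2x + 1)/(x + 9) − (3/8)| < ε.
Combining over a common denominator, (-2x + 1)/(x + 9) − (3/8) = [(-2x + 1)·8 − 3·(x + 9)] / [8·(x + 9)] = -19(x + 1) / (8(x + 9)).
So |(-2x + 1)/(x + 9) − (3/8)| = 19|x + 1| / (8·|x + 9|).
Restrict δ ≤ 4. Then |x + 1| < 4 gives |x + 9| = |(x + 1) + 8| ≥ 8 − 4 = 4.
Hence |(-2x + 1)/(x + 9) − (3/8)| < 19|x + 1|/(8·4) = (19/32)|x + 1|, which is < ε once |x + 1| < (32/19)ε.
Take δ = min(4, (32/19)ε). Then 0 < |x + 1| < δ forces both bounds, so |(-2x + 1)/(x + 9) − (3/8)| < ε.

δ = min(4, (32/19)ε)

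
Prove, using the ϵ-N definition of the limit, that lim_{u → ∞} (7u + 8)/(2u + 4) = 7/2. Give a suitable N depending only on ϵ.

N = 3/ϵ

Suppose ϵ > 0. We seek N > 0 such that u > N implies |(7u + 8)/(2u + 4) − (7/2)| < ϵ.
(7u + 8)/(2u + 4) − (7/2) = (2(7u + 8) − 7(2u + 4)) / (2(2u + 4)) = -12/(2(2u + 4)).
For u > 0 we have 2u + 4 > 2u, so |(7u + 8)/(2u + 4) − (7/2)| = 12/(2(2u + 4)) < 12/(2·2u) = 3/u.
Thus |(7u + 8)/(2u + 4) − (7/2)| < ϵ whenever u > 3/ϵ.
Take N = 3/ϵ. If u > N then |(7u + 8)/(2u + 4) − (7/2)| < 3/u < ϵ.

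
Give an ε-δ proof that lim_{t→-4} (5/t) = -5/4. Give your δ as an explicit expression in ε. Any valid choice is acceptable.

δ = min(2, (8/5)ε)

Fix ε > 0. We seek δ > 0 such that 0 < |t + 4| < δ implies |5/t + 5/4| < ε.
|5/t + 5/4| = 5·|-4 − t|/(4·|t|) = 5|t + 4|/(4|t|).
Restrict δ ≤ 2. Then |t + 4| < 2 gives |t| > 2, so 4|t| > 8.
Then |5/t + 5/4| < 5|t + 4|/8, which is < ε when |t + 4| < (8/5)ε.
Take δ = min(2, (8/5)ε). Then 0 < |t + 4| < δ gives both |t + 4| < 2 and |t + 4| < (8/5)ε, so |5/t + 5/4| < ε.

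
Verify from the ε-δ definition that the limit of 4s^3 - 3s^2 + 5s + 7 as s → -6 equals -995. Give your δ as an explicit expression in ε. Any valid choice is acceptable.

δ = min(2, ε/639)

Suppose ε > 0. We want δ > 0 such that 0 < |s + 6| < δ implies |(4s^3 - 3s^2 + 5s + 7) + 995| < ε.
(4s^3 - 3s^2 + 5s + 7) + 995 = 4s^3 - 3s^2 + 5s + 1002 = (s + 6)(4s^2 - 27s + 167).
So |(4s^3 - 3s^2 + 5s + 7) + 995| = |s + 6|·|4s^2 - 27s + 167|.
Assume first that |s + 6| < 2, so |s| < 8. Then |4s^2 - 27s + 167| ≤ 4·8^2 + 27·8 + 167 = 639.
Hence |(4s^3 - 3s^2 + 5s + 7) + 995| ≤ 639|s + 6| < ε provided |s + 6| < ε/639.
Take δ = min(2, ε/639). Then 0 < |s + 6| < δ gives both |s + 6| < 2 and |s + 6| < ε/639, so |(4s^3 - 3s^2 + 5s + 7) + 995| < ε.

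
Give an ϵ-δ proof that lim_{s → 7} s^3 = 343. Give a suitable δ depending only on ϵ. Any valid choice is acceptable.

δ = min(1, ϵ/169)

Suppose ϵ > 0. We seek δ > 0 with 0 < |s − 7| < δ ⇒ |s^3 − 343| < ϵ.
Factor: s^3 − 343 = (s − 7)(s^2 + 7s + 49), so |s^3 − 343| = |s − 7|·|s^2 + 7s + 49|.
Impose δ ≤ 1 so that |s| < 8; then |s^2 + 7s + 49| ≤ 169.
Hence |s^3 − 343| ≤ 169|s − 7|, which is < ϵ once |s − 7| < ϵ/169.
Take δ = min(1, ϵ/169). If 0 < |s − 7| < δ then both bounds hold and |s^3 − 343| ≤ 169|s − 7| < 169·(ϵ/169) = ϵ.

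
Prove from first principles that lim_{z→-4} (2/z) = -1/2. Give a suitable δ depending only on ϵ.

δ = min(2, 4ϵ)

Suppose ϵ > 0. We seek δ > 0 such that 0 < |z + 4| < δ implies |2/z + 1/2| < ϵ.
|2/z + 1/2| = 2·|-4 − z|/(4·|z|) = 2|z + 4|/(4|z|).
Restrict δ ≤ 2. Then |z + 4| < 2 gives |z| > 2, so 4|z| > 8.
Then |2/z + 1/2| < 2|z + 4|/8, which is < ϵ when |z + 4| < 4ϵ.
Take δ = min(2, 4ϵ). Then 0 < |z + 4| < δ gives both |z + 4| < 2 and |z + 4| < 4ϵ, so |2/z + 1/2| < ϵ.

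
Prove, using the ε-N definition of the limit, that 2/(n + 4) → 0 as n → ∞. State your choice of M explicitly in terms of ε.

M = 2/ε

Fix ε > 0. For n ≥ 1, |2/(n + 4) − 0| = 2/(n + 4) ≤ 2/n.
We need 2/n < ε, i.e. n > 2/ε.
Take M = 2/ε. If n > M then |2/(n + 4)| ≤ 2/n < ε.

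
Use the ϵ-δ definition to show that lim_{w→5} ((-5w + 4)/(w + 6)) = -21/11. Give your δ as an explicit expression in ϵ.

δ = min(11/2, (121/68)ϵ)

Fix ϵ > 0. We want δ > 0 with 0 < |w − 5| < δ ⇒ |(-5w + 4)/(w + 6) + 21/11| < ϵ.
Combining over a common denominator, (-5w + 4)/(w + 6) + 21/11 = [(-5w + 4)·11 − (-21)·(w + 6)] / [11·(w + 6)] = -34(w − 5) / (11(w + 6)).
So |(-5w + 4)/(w + 6) + 21/11| = 34|w − 5| / (11·|w + 6|).
Require δ ≤ 11/2, so |w + 6| ≥ |11| − |w − 5| > 11 − 11/2 = 11/2.
Hence |(-5w + 4)/(w + 6) + 21/11| < 34|w − 5|/(11·(11/2)) = (68/121)|w − 5|, which is < ϵ once |w − 5| < (121/68)ϵ.
Take δ = min(11/2, (121/68)ϵ). Then 0 < |w − 5| < δ forces both bounds, so |(-5w + 4)/(w + 6) + 21/11| < ϵ.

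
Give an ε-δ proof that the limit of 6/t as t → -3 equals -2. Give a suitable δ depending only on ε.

δ = min(3/2, (3/4)ε)

Let ε > 0. We seek δ > 0 such that 0 < |t + 3| < δ implies |6/t + 2| < ε.
|6/t + 2| = 6·|-3 − t|/(3·|t|) = 6|t + 3|/(3|t|).
Require δ ≤ 3/2 so that |t| > 3 − 3/2 = 3/2, hence 3|t| > 9/2.
Then |6/t + 2| < 6|t + 3|/(9/2), which is < ε when |t + 3| < (3/4)ε.
Take δ = min(3/2, (3/4)ε). Then 0 < |t + 3| < δ gives both |t + 3| < 3/2 and |t + 3| < (3/4)ε, so |6/t + 2| < ε.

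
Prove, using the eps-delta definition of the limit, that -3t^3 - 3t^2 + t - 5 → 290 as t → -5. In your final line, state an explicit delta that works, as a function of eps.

Let eps > 0 be given. We want delta > 0 such that 0 < |t + 5| < delta implies |(-3t^3 - 3t^2 + t - 5) − 290| < eps.
(-3t^3 - 3t^2 + t - 5) − 290 = -3t^3 - 3t^2 + t - 295 = (t + 5)(-3t^2 + 12t - 59).
So |(-3t^3 - 3t^2 + t - 5) − 290| = |t + 5|·|-3t^2 + 12t - 59|.
Require delta ≤ 2. Then |t + 5| < 2 gives |t| < 7, and by the triangle inequality |-3t^2 + 12t - 59| ≤ 3·7^2 + 12·7 + 59 = 290.
Hence |(-3t^3 - 3t^2 + t - 5) − 290| ≤ 290|t + 5| < eps provided |t + 5| < eps/290.
Take delta = min(2, eps/290). Then 0 < |t + 5| < delta gives both |t + 5| < 2 and |t + 5| < eps/290, so |(-3t^3 - 3t^2 + t - 5) − 290| < eps.

delta = min(2, eps/290)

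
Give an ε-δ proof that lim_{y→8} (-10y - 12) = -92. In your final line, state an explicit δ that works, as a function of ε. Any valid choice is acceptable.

δ = ε/10

Let ε > 0. We need δ > 0 so that 0 < |y − 8| < δ implies |(-10y - 12) + 92| < ε.
|(-10y - 12) + 92| = |-10y + 80| = 10|y − 8|.
So 10|y − 8| < ε exactly when |y − 8| < ε/10.
Take δ = ε/10. If 0 < |y − 8| < δ then |(-10y - 12) + 92| = 10|y − 8| < 10·(ε/10) = ε.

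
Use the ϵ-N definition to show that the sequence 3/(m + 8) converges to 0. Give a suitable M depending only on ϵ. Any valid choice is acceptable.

M = 3/ϵ

Let ϵ > 0 be given. For m ≥ 1, |3/(m + 8) − 0| = 3/(m + 8) ≤ 3/m.
We need 3/m < ϵ, i.e. m > 3/ϵ.
Take M = 3/ϵ. If m > M then |3/(m + 8)| ≤ 3/m < ϵ.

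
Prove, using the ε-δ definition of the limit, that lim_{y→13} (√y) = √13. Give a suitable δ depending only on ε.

Let ε > 0. We want δ > 0 such that 0 < |y − 13| < δ implies |√y − √13| < ε.
Rationalise: √y − √13 = (y − 13)/(√y + √13), so |√y − √13| = |y − 13|/(√y + √13).
Restrict δ ≤ 13 so that |y − 13| < 13 forces y > 0, and then √y + √13 > √13.
Hence |√y − √13| < |y − 13|/√13, which is < ε once |y − 13| < √13·ε.
Take δ = min(13, √13·ε). If 0 < |y − 13| < δ then y > 0 and |√y − √13| < |y − 13|/√13 < ε.

δ = min(13, √13·ε)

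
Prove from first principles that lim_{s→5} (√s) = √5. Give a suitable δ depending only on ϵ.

δ = min(5, √5·ϵ)

Suppose ϵ > 0. We want δ > 0 such that 0 < |s − 5| < δ implies |√s − √5| < ϵ.
Multiplying by the conjugate, |√s − √5| = |s − 5|/(√s + √5).
Restrict δ ≤ 5 so that |s − 5| < 5 forces s > 0, and then √s + √5 > √5.
Hence |√s − √5| < |s − 5|/√5, which is < ϵ once |s − 5| < √5·ϵ.
Take δ = min(5, √5·ϵ). If 0 < |s − 5| < δ then s > 0 and |√s − √5| < |s − 5|/√5 < ϵ.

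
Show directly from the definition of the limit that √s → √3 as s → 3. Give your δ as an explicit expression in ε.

Fix ε > 0. We want δ > 0 such that 0 < |s − 3| < δ implies |√s − √3| < ε.
Rationalise: √s − √3 = (s − 3)/(√s + √3), so |√s − √3| = |s − 3|/(√s + √3).
Restrict δ ≤ 3 so that |s − 3| < 3 forces s > 0, and then √s + √3 > √3.
Hence |√s − √3| < |s − 3|/√3, which is < ε once |s − 3| < √3·ε.
Take δ = min(3, √3·ε). If 0 < |s − 3| < δ then s > 0 and |√s − √3| < |s − 3|/√3 < ε.

δ = min(3, √3·ε)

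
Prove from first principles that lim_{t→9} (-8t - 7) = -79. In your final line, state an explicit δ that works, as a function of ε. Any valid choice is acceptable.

δ = ε/8

Suppose ε > 0. We need δ > 0 so that 0 < |t − 9| < δ implies |(-8t - 7) + 79| < ε.
Since (-8t - 7) + 79 = -8(t − 9), we have |(-8t - 7) + 79| = 8|t − 9|.
Thus it suffices that |t − 9| < ε/8.
Choosing δ = ε/8 gives |(-8t - 7) + 79| = 8|t − 9| < ε whenever |t − 9| < δ.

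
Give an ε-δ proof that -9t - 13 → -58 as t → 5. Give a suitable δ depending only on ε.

δ = ε/9

Suppose ε > 0. We need δ > 0 so that 0 < |t − 5| < δ implies |(-9t - 13) + 58| < ε.
Since (-9t - 13) + 58 = -9(t − 5), we have |(-9t - 13) + 58| = 9|t − 5|.
So 9|t − 5| < ε exactly when |t − 5| < ε/9.
Take δ = ε/9. If 0 < |t − 5| < δ then |(-9t - 13) + 58| = 9|t − 5| < 9·(ε/9) = ε.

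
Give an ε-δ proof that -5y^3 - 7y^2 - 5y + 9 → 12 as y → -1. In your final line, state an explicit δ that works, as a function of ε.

Suppose ε > 0. We want δ > 0 such that 0 < |y + 1| < δ implies |(-5y^3 - 7y^2 - 5y + 9) − 12| < ε.
(-5y^3 - 7y^2 - 5y + 9) − 12 = -5y^3 - 7y^2 - 5y - 3 = (y + 1)(-5y^2 - 2y - 3).
So |(-5y^3 - 7y^2 - 5y + 9) − 12| = |y + 1|·|-5y^2 - 2y - 3|.
Assume first that |y + 1| < 1, so |y| < 2. Then |-5y^2 - 2y - 3| ≤ 5·2^2 + 2·2 + 3 = 27.
Hence |(-5y^3 - 7y^2 - 5y + 9) − 12| ≤ 27|y + 1| < ε provided |y + 1| < ε/27.
Take δ = min(1, ε/27). Then 0 < |y + 1| < δ gives both |y + 1| < 1 and |y + 1| < ε/27, so |(-5y^3 - 7y^2 - 5y + 9) − 12| < ε.

δ = min(1, ε/27)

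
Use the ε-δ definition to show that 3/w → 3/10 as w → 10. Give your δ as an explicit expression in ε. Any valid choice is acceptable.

δ = min(5, (50/3)ε)

Fix ε > 0. We seek δ > 0 such that 0 < |w − 10| < δ implies |3/w − (3/10)| < ε.
|3/w − (3/10)| = 3·|10 − w|/(10·|w|) = 3|w − 10|/(10|w|).
Require δ ≤ 5 so that |w| > 10 − 5 = 5, hence 10|w| > 50.
Then |3/w − (3/10)| < 3|w − 10|/50, which is < ε when |w − 10| < (50/3)ε.
Take δ = min(5, (50/3)ε). Then 0 < |w − 10| < δ gives both |w − 10| < 5 and |w − 10| < (50/3)ε, so |3/w − (3/10)| < ε.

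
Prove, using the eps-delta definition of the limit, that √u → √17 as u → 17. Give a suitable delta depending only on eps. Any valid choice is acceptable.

Fix eps > 0. We want delta > 0 such that 0 < |u − 17| < delta implies |√u − √17| < eps.
Multiplying by the conjugate, |√u − √17| = |u − 17|/(√u + √17).
Restrict delta ≤ 17 so that |u − 17| < 17 forces u > 0, and then √u + √17 > √17.
Hence |√u − √17| < |u − 17|/√17, which is < eps once |u − 17| < √17·eps.
Take delta = min(17, √17·eps). If 0 < |u − 17| < delta then u > 0 and |√u − √17| < |u − 17|/√17 < eps.

delta = min(17, √17·eps)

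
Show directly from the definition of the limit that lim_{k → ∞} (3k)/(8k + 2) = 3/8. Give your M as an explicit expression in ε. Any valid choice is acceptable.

Let ε > 0. For k ≥ 1, |(3k)/(8k + 2) − (3/8)| = |-6|/(8(8k + 2)) = 6/(8(8k + 2)).
Since 8k + 2 ≥ 8k for k ≥ 1, this is ≤ 6/(8·8k) = (3/32)/k.
So |(3k)/(8k + 2) − (3/8)| < ε whenever k > (3/32)/ε.
Take M = (3/32)/ε. If k > M then |(3k)/(8k + 2) − (3/8)| ≤ (3/32)/k < ε.

M = (3/32)/ε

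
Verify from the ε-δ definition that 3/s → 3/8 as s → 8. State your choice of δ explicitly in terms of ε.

Let ε > 0 be given. We seek δ > 0 such that 0 < |s − 8| < δ implies |3/s − (3/8)| < ε.
|3/s − (3/8)| = 3·|8 − s|/(8·|s|) = 3|s − 8|/(8|s|).
Restrict δ ≤ 4. Then |s − 8| < 4 gives |s| > 4, so 8|s| > 32.
Then |3/s − (3/8)| < 3|s − 8|/32, which is < ε when |s − 8| < (32/3)ε.
Take δ = min(4, (32/3)ε). Then 0 < |s − 8| < δ gives both |s − 8| < 4 and |s − 8| < (32/3)ε, so |3/s − (3/8)| < ε.

δ = min(4, (32/3)ε)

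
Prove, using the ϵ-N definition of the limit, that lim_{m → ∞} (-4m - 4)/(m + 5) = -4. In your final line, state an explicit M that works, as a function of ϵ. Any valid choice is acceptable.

M = 16/ϵ

Fix ϵ > 0. For m ≥ 1, |(-4m - 4)/(m + 5) + 4| = |16|/((m + 5)) = 16/((m + 5)).
Since m + 5 ≥ m for m ≥ 1, this is ≤ 16/(m) = 16/m.
So |(-4m - 4)/(m + 5) + 4| < ϵ whenever m > 16/ϵ.
Take M = 16/ϵ. If m > M then |(-4m - 4)/(m + 5) + 4| ≤ 16/m < ϵ.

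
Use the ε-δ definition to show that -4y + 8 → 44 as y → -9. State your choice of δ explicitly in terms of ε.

Let ε > 0. We need δ > 0 so that 0 < |y + 9| < δ implies |(-4y + 8) − 44| < ε.
Since (-4y + 8) − 44 = -4(y + 9), we have |(-4y + 8) − 44| = 4|y + 9|.
Thus it suffices that |y + 9| < ε/4.
Take δ = ε/4. If 0 < |y + 9| < δ then |(-4y + 8) − 44| = 4|y + 9| < 4·(ε/4) = ε.

δ = ε/4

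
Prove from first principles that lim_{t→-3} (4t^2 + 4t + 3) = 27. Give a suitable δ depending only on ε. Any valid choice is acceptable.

δ = min(1, ε/24)

Suppose ε > 0. We want δ > 0 such that 0 < |t + 3| < δ implies |(4t^2 + 4t + 3) − 27| < ε.
(4t^2 + 4t + 3) − 27 = 4t^2 + 4t - 24 = (t + 3)(4t - 8).
So |(4t^2 + 4t + 3) − 27| = |t + 3|·|4t - 8|.
Require δ ≤ 1. Then |t + 3| < 1 gives |t| < 4, and by the triangle inequality |4t - 8| ≤ 4·4 + 8 = 24.
Hence |(4t^2 + 4t + 3) − 27| ≤ 24|t + 3| < ε provided |t + 3| < ε/24.
Take δ = min(1, ε/24). Then 0 < |t + 3| < δ gives both |t + 3| < 1 and |t + 3| < ε/24, so |(4t^2 + 4t + 3) − 27| < ε.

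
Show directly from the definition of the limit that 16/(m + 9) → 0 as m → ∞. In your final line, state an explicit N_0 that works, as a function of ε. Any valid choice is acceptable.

N_0 = 16/ε

Fix ε > 0. For m ≥ 1, |16/(m + 9) − 0| = 16/(m + 9) ≤ 16/m.
We need 16/m < ε, i.e. m > 16/ε.
Take N_0 = 16/ε. If m > N_0 then |16/(m + 9)| ≤ 16/m < ε.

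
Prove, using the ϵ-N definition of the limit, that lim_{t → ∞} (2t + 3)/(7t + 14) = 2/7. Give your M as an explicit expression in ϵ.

M = (1/7)/ϵ

Let ϵ > 0 be given. We seek M > 0 such that t > M implies |(2t + 3)/(7t + 14) − (2/7)| < ϵ.
(2t + 3)/(7t + 14) − (2/7) = (7(2t + 3) − 2(7t + 14)) / (7(7t + 14)) = -7/(7(7t + 14)).
For t > 0 we have 7t + 14 > 7t, so |(2t + 3)/(7t + 14) − (2/7)| = 7/(7(7t + 14)) < 7/(7·7t) = (1/7)/t.
Thus |(2t + 3)/(7t + 14) − (2/7)| < ϵ whenever t > (1/7)/ϵ.
Take M = (1/7)/ϵ. If t > M then |(2t + 3)/(7t + 14) − (2/7)| < (1/7)/t < ϵ.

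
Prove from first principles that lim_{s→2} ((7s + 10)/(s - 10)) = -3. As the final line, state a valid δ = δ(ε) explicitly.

δ = min(4, (2/5)ε)

Let ε > 0 be given. We want δ > 0 with 0 < |s − 2| < δ ⇒ |(7s + 10)/(s - 10) + 3| < ε.
Combining over a common denominator, (7s + 10)/(s - 10) + 3 = [(7s + 10)·(-8) − 24·(s - 10)] / [(-8)·(s - 10)] = -80(s − 2) / ((-8)(s - 10)).
So |(7s + 10)/(s - 10) + 3| = 80|s − 2| / (8·|s − 10|).
Require δ ≤ 4, so |s − 10| ≥ |-8| − |s − 2| > 8 − 4 = 4.
Hence |(7s + 10)/(s - 10) + 3| < 80|s − 2|/(8·4) = (5/2)|s − 2|, which is < ε once |s − 2| < (2/5)ε.
Take δ = min(4, (2/5)ε). Then 0 < |s − 2| < δ forces both bounds, so |(7s + 10)/(s - 10) + 3| < ε.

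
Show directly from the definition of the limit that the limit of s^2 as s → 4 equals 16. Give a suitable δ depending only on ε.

δ = min(1, ε/9)

Let ε > 0 be given. We seek δ > 0 with 0 < |s − 4| < δ ⇒ |s^2 − 16| < ε.
Factor: s^2 − 16 = (s − 4)(s + 4), so |s^2 − 16| = |s − 4|·|s + 4|.
Restrict δ ≤ 1. Then |s − 4| < 1 gives |s| < 5, so by the triangle inequality |s + 4| ≤ 5 + 4 = 9.
Hence |s^2 − 16| ≤ 9|s − 4|, which is < ε once |s − 4| < ε/9.
Take δ = min(1, ε/9). If 0 < |s − 4| < δ then both bounds hold and |s^2 − 16| ≤ 9|s − 4| < 9·(ε/9) = ε.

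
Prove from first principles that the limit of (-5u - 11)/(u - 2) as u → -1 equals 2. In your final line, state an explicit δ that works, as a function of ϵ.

δ = min(3/2, (3/14)ϵ)

Fix ϵ > 0. We want δ > 0 with 0 < |u + 1| < δ ⇒ |(-5u - 11)/(u - 2) − 2| < ϵ.
Combining over a common denominator, (-5u - 11)/(u - 2) − 2 = [(-5u - 11)·(-3) − (-6)·(u - 2)] / [(-3)·(u - 2)] = 21(u + 1) / ((-3)(u - 2)).
So |(-5u - 11)/(u - 2) − 2| = 21|u + 1| / (3·|u − 2|).
Restrict δ ≤ 3/2. Then |u + 1| < 3/2 gives |u − 2| = |(u + 1) + (-3)| ≥ 3 − 3/2 = 3/2.
Hence |(-5u - 11)/(u - 2) − 2| < 21|u + 1|/(3·(3/2)) = (14/3)|u + 1|, which is < ϵ once |u + 1| < (3/14)ϵ.
Take δ = min(3/2, (3/14)ϵ). Then 0 < |u + 1| < δ forces both bounds, so |(-5u - 11)/(u - 2) − 2| < ϵ.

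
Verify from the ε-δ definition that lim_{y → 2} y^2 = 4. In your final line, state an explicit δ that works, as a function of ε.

Suppose ε > 0. We seek δ > 0 with 0 < |y − 2| < δ ⇒ |y^2 − 4| < ε.
Factor: y^2 − 4 = (y − 2)(y + 2), so |y^2 − 4| = |y − 2|·|y + 2|.
Impose δ ≤ 1 so that |y| < 3; then |y + 2| ≤ 5.
Hence |y^2 − 4| ≤ 5|y − 2|, which is < ε once |y − 2| < ε/5.
Take δ = min(1, ε/5). If 0 < |y − 2| < δ then both bounds hold and |y^2 − 4| ≤ 5|y − 2| < 5·(ε/5) = ε.

δ = min(1, ε/5)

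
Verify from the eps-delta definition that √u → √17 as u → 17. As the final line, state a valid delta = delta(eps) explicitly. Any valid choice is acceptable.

Suppose eps > 0. We want delta > 0 such that 0 < |u − 17| < delta implies |√u − √17| < eps.
Rationalise: √u − √17 = (u − 17)/(√u + √17), so |√u − √17| = |u − 17|/(√u + √17).
Restrict delta ≤ 17 so that |u − 17| < 17 forces u > 0, and then √u + √17 > √17.
Hence |√u − √17| < |u − 17|/√17, which is < eps once |u − 17| < √17·eps.
Take delta = min(17, √17·eps). If 0 < |u − 17| < delta then u > 0 and |√u − √17| < |u − 17|/√17 < eps.

delta = min(17, √17·eps)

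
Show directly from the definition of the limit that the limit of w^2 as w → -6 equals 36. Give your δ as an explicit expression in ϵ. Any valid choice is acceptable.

Suppose ϵ > 0. We seek δ > 0 with 0 < |w + 6| < δ ⇒ |w^2 − 36| < ϵ.
Factor: w^2 − 36 = (w + 6)(w - 6), so |w^2 − 36| = |w + 6|·|w - 6|.
Impose δ ≤ 1 so that |w| < 7; then |w - 6| ≤ 13.
Hence |w^2 − 36| ≤ 13|w + 6|, which is < ϵ once |w + 6| < ϵ/13.
Take δ = min(1, ϵ/13). If 0 < |w + 6| < δ then both bounds hold and |w^2 − 36| ≤ 13|w + 6| < 13·(ϵ/13) = ϵ.

δ = min(1, ϵ/13)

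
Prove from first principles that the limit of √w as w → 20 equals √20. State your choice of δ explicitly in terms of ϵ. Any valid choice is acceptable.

δ = min(20, √20·ϵ)

Fix ϵ > 0. We want δ > 0 such that 0 < |w − 20| < δ implies |√w − √20| < ϵ.
Multiplying by the conjugate, |√w − √20| = |w − 20|/(√w + √20).
Restrict δ ≤ 20 so that |w − 20| < 20 forces w > 0, and then √w + √20 > √20.
Hence |√w − √20| < |w − 20|/√20, which is < ϵ once |w − 20| < √20·ϵ.
Take δ = min(20, √20·ϵ). If 0 < |w − 20| < δ then w > 0 and |√w − √20| < |w − 20|/√20 < ϵ.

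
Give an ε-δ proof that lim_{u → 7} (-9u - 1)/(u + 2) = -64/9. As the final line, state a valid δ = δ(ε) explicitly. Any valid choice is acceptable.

Let ε > 0 be given. We want δ > 0 with 0 < |u − 7| < δ ⇒ |(-9u - 1)/(u + 2) + 64/9| < ε.
Combining over a common denominator, (-9u - 1)/(u + 2) + 64/9 = [(-9u - 1)·9 − (-64)·(u + 2)] / [9·(u + 2)] = -17(u − 7) / (9(u + 2)).
So |(-9u - 1)/(u + 2) + 64/9| = 17|u − 7| / (9·|u + 2|).
Require δ ≤ 9/2, so |u + 2| ≥ |9| − |u − 7| > 9 − 9/2 = 9/2.
Hence |(-9u - 1)/(u + 2) + 64/9| < 17|u − 7|/(9·(9/2)) = (34/81)|u − 7|, which is < ε once |u − 7| < (81/34)ε.
Take δ = min(9/2, (81/34)ε). Then 0 < |u − 7| < δ forces both bounds, so |(-9u - 1)/(u + 2) + 64/9| < ε.

δ = min(9/2, (81/34)ε)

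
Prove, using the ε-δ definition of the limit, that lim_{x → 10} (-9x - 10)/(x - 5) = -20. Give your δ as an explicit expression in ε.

δ = min(5/2, (5/22)ε)

Let ε > 0. We want δ > 0 with 0 < |x − 10| < δ ⇒ |(-9x - 10)/(x - 5) + 20| < ε.
Combining over a common denominator, (-9x - 10)/(x - 5) + 20 = [(-9x - 10)·5 − (-100)·(x - 5)] / [5·(x - 5)] = 55(x − 10) / (5(x - 5)).
So |(-9x - 10)/(x - 5) + 20| = 55|x − 10| / (5·|x − 5|).
Require δ ≤ 5/2, so |x − 5| ≥ |5| − |x − 10| > 5 − 5/2 = 5/2.
Hence |(-9x - 10)/(x - 5) + 20| < 55|x − 10|/(5·(5/2)) = (22/5)|x − 10|, which is < ε once |x − 10| < (5/22)ε.
Take δ = min(5/2, (5/22)ε). Then 0 < |x − 10| < δ forces both bounds, so |(-9x - 10)/(x - 5) + 20| < ε.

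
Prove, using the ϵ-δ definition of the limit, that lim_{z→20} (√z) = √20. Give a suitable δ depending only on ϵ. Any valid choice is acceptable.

Fix ϵ > 0. We want δ > 0 such that 0 < |z − 20| < δ implies |√z − √20| < ϵ.
Multiplying by the conjugate, |√z − √20| = |z − 20|/(√z + √20).
Restrict δ ≤ 20 so that |z − 20| < 20 forces z > 0, and then √z + √20 > √20.
Hence |√z − √20| < |z − 20|/√20, which is < ϵ once |z − 20| < √20·ϵ.
Take δ = min(20, √20·ϵ). If 0 < |z − 20| < δ then z > 0 and |√z − √20| < |z − 20|/√20 < ϵ.

δ = min(20, √20·ϵ)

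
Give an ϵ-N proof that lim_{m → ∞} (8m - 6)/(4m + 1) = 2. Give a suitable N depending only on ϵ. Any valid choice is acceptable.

Let ϵ > 0 be given. For m ≥ 1, |(8m - 6)/(4m + 1) − 2| = |-32|/(4(4m + 1)) = 32/(4(4m + 1)).
Since 4m + 1 ≥ 4m for m ≥ 1, this is ≤ 32/(4·4m) = 2/m.
So |(8m - 6)/(4m + 1) − 2| < ϵ whenever m > 2/ϵ.
Take N = 2/ϵ. If m > N then |(8m - 6)/(4m + 1) − 2| ≤ 2/m < ϵ.

N = 2/ϵ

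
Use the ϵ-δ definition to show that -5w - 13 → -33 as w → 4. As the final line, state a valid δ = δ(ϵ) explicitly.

δ = ϵ/5

Suppose ϵ > 0. We need δ > 0 so that 0 < |w − 4| < δ implies |(-5w - 13) + 33| < ϵ.
Since (-5w - 13) + 33 = -5(w − 4), we have |(-5w - 13) + 33| = 5|w − 4|.
So 5|w − 4| < ϵ exactly when |w − 4| < ϵ/5.
Choosing δ = ϵ/5 gives |(-5w - 13) + 33| = 5|w − 4| < ϵ whenever |w − 4| < δ.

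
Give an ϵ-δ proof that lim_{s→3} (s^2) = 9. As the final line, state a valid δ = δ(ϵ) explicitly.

δ = min(1, ϵ/7)

Let ϵ > 0 be given. We seek δ > 0 with 0 < |s − 3| < δ ⇒ |s^2 − 9| < ϵ.
Factor: s^2 − 9 = (s − 3)(s + 3), so |s^2 − 9| = |s − 3|·|s + 3|.
Restrict δ ≤ 1. Then |s − 3| < 1 gives |s| < 4, so by the triangle inequality |s + 3| ≤ 4 + 3 = 7.
Hence |s^2 − 9| ≤ 7|s − 3|, which is < ϵ once |s − 3| < ϵ/7.
Take δ = min(1, ϵ/7). If 0 < |s − 3| < δ then both bounds hold and |s^2 − 9| ≤ 7|s − 3| < 7·(ϵ/7) = ϵ.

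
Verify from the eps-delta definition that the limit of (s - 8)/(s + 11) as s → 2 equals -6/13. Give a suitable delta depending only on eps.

delta = min(13/2, (169/38)eps)

Fix eps > 0. We want delta > 0 with 0 < |s − 2| < delta ⇒ |(s - 8)/(s + 11) + 6/13| < eps.
Combining over a common denominator, (s - 8)/(s + 11) + 6/13 = [(s - 8)·13 − (-6)·(s + 11)] / [13·(s + 11)] = 19(s − 2) / (13(s + 11)).
So |(s - 8)/(s + 11) + 6/13| = 19|s − 2| / (13·|s + 11|).
Require delta ≤ 13/2, so |s + 11| ≥ |13| − |s − 2| > 13 − 13/2 = 13/2.
Hence |(s - 8)/(s + 11) + 6/13| < 19|s − 2|/(13·(13/2)) = (38/169)|s − 2|, which is < eps once |s − 2| < (169/38)eps.
Take delta = min(13/2, (169/38)eps). Then 0 < |s − 2| < delta forces both bounds, so |(s - 8)/(s + 11) + 6/13| < eps.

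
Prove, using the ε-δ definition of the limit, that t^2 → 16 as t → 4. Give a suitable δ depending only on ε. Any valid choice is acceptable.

Suppose ε > 0. We seek δ > 0 with 0 < |t − 4| < δ ⇒ |t^2 − 16| < ε.
Factor: t^2 − 16 = (t − 4)(t + 4), so |t^2 − 16| = |t − 4|·|t + 4|.
Restrict δ ≤ 1. Then |t − 4| < 1 gives |t| < 5, so by the triangle inequality |t + 4| ≤ 5 + 4 = 9.
Hence |t^2 − 16| ≤ 9|t − 4|, which is < ε once |t − 4| < ε/9.
Take δ = min(1, ε/9). If 0 < |t − 4| < δ then both bounds hold and |t^2 − 16| ≤ 9|t − 4| < 9·(ε/9) = ε.

δ = min(1, ε/9)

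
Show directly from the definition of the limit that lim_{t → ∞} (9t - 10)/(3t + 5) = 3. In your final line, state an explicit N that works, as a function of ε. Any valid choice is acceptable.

Fix ε > 0. We seek N > 0 such that t > N implies |(9t - 10)/(3t + 5) − 3| < ε.
(9t - 10)/(3t + 5) − 3 = (3(9t - 10) − 9(3t + 5)) / (3(3t + 5)) = -75/(3(3t + 5)).
For t > 0 we have 3t + 5 > 3t, so |(9t - 10)/(3t + 5) − 3| = 75/(3(3t + 5)) < 75/(3·3t) = (25/3)/t.
Thus |(9t - 10)/(3t + 5) − 3| < ε whenever t > (25/3)/ε.
Take N = (25/3)/ε. If t > N then |(9t - 10)/(3t + 5) − 3| < (25/3)/t < ε.

N = (25/3)/ε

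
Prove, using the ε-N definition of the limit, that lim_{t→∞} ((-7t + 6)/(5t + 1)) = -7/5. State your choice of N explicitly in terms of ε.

Let ε > 0 be given. We seek N > 0 such that t > N implies |(-7t + 6)/(5t + 1) + 7/5| < ε.
(-7t + 6)/(5t + 1) + 7/5 = (5(-7t + 6) − (-7)(5t + 1)) / (5(5t + 1)) = 37/(5(5t + 1)).
For t > 0 we have 5t + 1 > 5t, so |(-7t + 6)/(5t + 1) + 7/5| = 37/(5(5t + 1)) < 37/(5·5t) = (37/25)/t.
Thus |(-7t + 6)/(5t + 1) + 7/5| < ε whenever t > (37/25)/ε.
Take N = (37/25)/ε. If t > N then |(-7t + 6)/(5t + 1) + 7/5| < (37/25)/t < ε.

N = (37/25)/ε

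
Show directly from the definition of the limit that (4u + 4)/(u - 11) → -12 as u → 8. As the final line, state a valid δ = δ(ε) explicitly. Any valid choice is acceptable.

δ = min(3/2, (3/32)ε)

Let ε > 0 be given. We want δ > 0 with 0 < |u − 8| < δ ⇒ |(4u + 4)/(u - 11) + 12| < ε.
Combining over a common denominator, (4u + 4)/(u - 11) + 12 = [(4u + 4)·(-3) − 36·(u - 11)] / [(-3)·(u - 11)] = -48(u − 8) / ((-3)(u - 11)).
So |(4u + 4)/(u - 11) + 12| = 48|u − 8| / (3·|u − 11|).
Restrict δ ≤ 3/2. Then |u − 8| < 3/2 gives |u − 11| = |(u − 8) + (-3)| ≥ 3 − 3/2 = 3/2.
Hence |(4u + 4)/(u - 11) + 12| < 48|u − 8|/(3·(3/2)) = (32/3)|u − 8|, which is < ε once |u − 8| < (3/32)ε.
Take δ = min(3/2, (3/32)ε). Then 0 < |u − 8| < δ forces both bounds, so |(4u + 4)/(u - 11) + 12| < ε.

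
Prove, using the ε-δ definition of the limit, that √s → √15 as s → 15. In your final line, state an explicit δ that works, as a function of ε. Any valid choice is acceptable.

Let ε > 0 be given. We want δ > 0 such that 0 < |s − 15| < δ implies |√s − √15| < ε.
Rationalise: √s − √15 = (s − 15)/(√s + √15), so |√s − √15| = |s − 15|/(√s + √15).
Restrict δ ≤ 15 so that |s − 15| < 15 forces s > 0, and then √s + √15 > √15.
Hence |√s − √15| < |s − 15|/√15, which is < ε once |s − 15| < √15·ε.
Take δ = min(15, √15·ε). If 0 < |s − 15| < δ then s > 0 and |√s − √15| < |s − 15|/√15 < ε.

δ = min(15, √15·ε)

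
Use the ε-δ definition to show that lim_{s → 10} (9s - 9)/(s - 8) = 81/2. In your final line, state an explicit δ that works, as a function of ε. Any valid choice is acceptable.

δ = min(1, (2/63)ε)

Let ε > 0. We want δ > 0 with 0 < |s − 10| < δ ⇒ |(9s - 9)/(s - 8) − (81/2)| < ε.
Combining over a common denominator, (9s - 9)/(s - 8) − (81/2) = [(9s - 9)·2 − 81·(s - 8)] / [2·(s - 8)] = -63(s − 10) / (2(s - 8)).
So |(9s - 9)/(s - 8) − (81/2)| = 63|s − 10| / (2·|s − 8|).
Require δ ≤ 1, so |s − 8| ≥ |2| − |s − 10| > 2 − 1 = 1.
Hence |(9s - 9)/(s - 8) − (81/2)| < 63|s − 10|/(2·1) = (63/2)|s − 10|, which is < ε once |s − 10| < (2/63)ε.
Take δ = min(1, (2/63)ε). Then 0 < |s − 10| < δ forces both bounds, so |(9s - 9)/(s - 8) − (81/2)| < ε.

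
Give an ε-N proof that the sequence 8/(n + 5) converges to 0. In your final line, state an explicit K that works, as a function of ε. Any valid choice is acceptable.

Let ε > 0 be given. For n ≥ 1, |8/(n + 5) − 0| = 8/(n + 5) ≤ 8/n.
We need 8/n < ε, i.e. n > 8/ε.
Take K = 8/ε. If n > K then |8/(n + 5)| ≤ 8/n < ε.

K = 8/ε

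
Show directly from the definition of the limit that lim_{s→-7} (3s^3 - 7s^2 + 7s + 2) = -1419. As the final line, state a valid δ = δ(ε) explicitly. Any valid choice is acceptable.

δ = min(2, ε/698)

Let ε > 0 be given. We want δ > 0 such that 0 < |s + 7| < δ implies |(3s^3 - 7s^2 + 7s + 2) + 1419| < ε.
(3s^3 - 7s^2 + 7s + 2) + 1419 = 3s^3 - 7s^2 + 7s + 1421 = (s + 7)(3s^2 - 28s + 203).
So |(3s^3 - 7s^2 + 7s + 2) + 1419| = |s + 7|·|3s^2 - 28s + 203|.
Assume first that |s + 7| < 2, so |s| < 9. Then |3s^2 - 28s + 203| ≤ 3·9^2 + 28·9 + 203 = 698.
Hence |(3s^3 - 7s^2 + 7s + 2) + 1419| ≤ 698|s + 7| < ε provided |s + 7| < ε/698.
Take δ = min(2, ε/698). Then 0 < |s + 7| < δ gives both |s + 7| < 2 and |s + 7| < ε/698, so |(3s^3 - 7s^2 + 7s + 2) + 1419| < ε.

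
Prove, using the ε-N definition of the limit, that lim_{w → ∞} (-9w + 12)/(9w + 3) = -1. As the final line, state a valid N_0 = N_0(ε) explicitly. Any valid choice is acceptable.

Let ε > 0. We seek N_0 > 0 such that w > N_0 implies |(-9w + 12)/(9w + 3) + 1| < ε.
(-9w + 12)/(9w + 3) + 1 = (9(-9w + 12) − (-9)(9w + 3)) / (9(9w + 3)) = 135/(9(9w + 3)).
For w > 0 we have 9w + 3 > 9w, so |(-9w + 12)/(9w + 3) + 1| = 135/(9(9w + 3)) < 135/(9·9w) = (5/3)/w.
Thus |(-9w + 12)/(9w + 3) + 1| < ε whenever w > (5/3)/ε.
Take N_0 = (5/3)/ε. If w > N_0 then |(-9w + 12)/(9w + 3) + 1| < (5/3)/w < ε.

N_0 = (5/3)/ε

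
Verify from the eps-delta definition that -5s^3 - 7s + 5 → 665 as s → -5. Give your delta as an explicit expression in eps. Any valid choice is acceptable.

Let eps > 0 be given. We want delta > 0 such that 0 < |s + 5| < delta implies |(-5s^3 - 7s + 5) − 665| < eps.
(-5s^3 - 7s + 5) − 665 = -5s^3 - 7s - 660 = (s + 5)(-5s^2 + 25s - 132).
So |(-5s^3 - 7s + 5) − 665| = |s + 5|·|-5s^2 + 25s - 132|.
Require delta ≤ 2. Then |s + 5| < 2 gives |s| < 7, and by the triangle inequality |-5s^2 + 25s - 132| ≤ 5·7^2 + 25·7 + 132 = 552.
Hence |(-5s^3 - 7s + 5) − 665| ≤ 552|s + 5| < eps provided |s + 5| < eps/552.
Take delta = min(2, eps/552). Then 0 < |s + 5| < delta gives both |s + 5| < 2 and |s + 5| < eps/552, so |(-5s^3 - 7s + 5) − 665| < eps.

delta = min(2, eps/552)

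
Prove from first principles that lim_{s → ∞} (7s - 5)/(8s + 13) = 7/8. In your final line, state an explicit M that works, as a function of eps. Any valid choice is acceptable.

M = (131/64)/eps

Let eps > 0. We seek M > 0 such that s > M implies |(7s - 5)/(8s + 13) − (7/8)| < eps.
(7s - 5)/(8s + 13) − (7/8) = (8(7s - 5) − 7(8s + 13)) / (8(8s + 13)) = -131/(8(8s + 13)).
For s > 0 we have 8s + 13 > 8s, so |(7s - 5)/(8s + 13) − (7/8)| = 131/(8(8s + 13)) < 131/(8·8s) = (131/64)/s.
Thus |(7s - 5)/(8s + 13) − (7/8)| < eps whenever s > (131/64)/eps.
Take M = (131/64)/eps. If s > M then |(7s - 5)/(8s + 13) − (7/8)| < (131/64)/s < eps.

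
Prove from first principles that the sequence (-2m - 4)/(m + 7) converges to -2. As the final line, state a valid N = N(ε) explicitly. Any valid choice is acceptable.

N = 10/ε

Suppose ε > 0. For m ≥ 1, |(-2m - 4)/(m + 7) + 2| = |10|/((m + 7)) = 10/((m + 7)).
Since m + 7 ≥ m for m ≥ 1, this is ≤ 10/(m) = 10/m.
So |(-2m - 4)/(m + 7) + 2| < ε whenever m > 10/ε.
Take N = 10/ε. If m > N then |(-2m - 4)/(m + 7) + 2| ≤ 10/m < ε.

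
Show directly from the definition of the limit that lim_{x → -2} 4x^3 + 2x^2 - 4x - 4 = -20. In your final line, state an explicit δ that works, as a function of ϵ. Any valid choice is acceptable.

δ = min(1, ϵ/62)

Let ϵ > 0 be given. We want δ > 0 such that 0 < |x + 2| < δ implies |(4x^3 + 2x^2 - 4x - 4) + 20| < ϵ.
(4x^3 + 2x^2 - 4x - 4) + 20 = 4x^3 + 2x^2 - 4x + 16 = (x + 2)(4x^2 - 6x + 8).
So |(4x^3 + 2x^2 - 4x - 4) + 20| = |x + 2|·|4x^2 - 6x + 8|.
Assume first that |x + 2| < 1, so |x| < 3. Then |4x^2 - 6x + 8| ≤ 4·3^2 + 6·3 + 8 = 62.
Hence |(4x^3 + 2x^2 - 4x - 4) + 20| ≤ 62|x + 2| < ϵ provided |x + 2| < ϵ/62.
Choosing δ = min(1, ϵ/62) ensures both conditions, hence |(4x^3 + 2x^2 - 4x - 4) + 20| < ϵ.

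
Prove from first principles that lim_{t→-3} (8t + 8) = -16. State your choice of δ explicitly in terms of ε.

Fix ε > 0. We need δ > 0 so that 0 < |t + 3| < δ implies |(8t + 8) + 16| < ε.
|(8t + 8) + 16| = |8t + 24| = 8|t + 3|.
Thus it suffices that |t + 3| < ε/8.
Choosing δ = ε/8 gives |(8t + 8) + 16| = 8|t + 3| < ε whenever |t + 3| < δ.

δ = ε/8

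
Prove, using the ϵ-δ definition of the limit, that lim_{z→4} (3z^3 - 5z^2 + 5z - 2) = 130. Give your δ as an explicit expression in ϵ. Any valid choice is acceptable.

Let ϵ > 0 be given. We want δ > 0 such that 0 < |z − 4| < δ implies |(3z^3 - 5z^2 + 5z - 2) − 130| < ϵ.
(3z^3 - 5z^2 + 5z - 2) − 130 = 3z^3 - 5z^2 + 5z - 132 = (z − 4)(3z^2 + 7z + 33).
So |(3z^3 - 5z^2 + 5z - 2) − 130| = |z − 4|·|3z^2 + 7z + 33|.
Require δ ≤ 1. Then |z − 4| < 1 gives |z| < 5, and by the triangle inequality |3z^2 + 7z + 33| ≤ 3·5^2 + 7·5 + 33 = 143.
Hence |(3z^3 - 5z^2 + 5z - 2) − 130| ≤ 143|z − 4| < ϵ provided |z − 4| < ϵ/143.
Choosing δ = min(1, ϵ/143) ensures both conditions, hence |(3z^3 - 5z^2 + 5z - 2) − 130| < ϵ.

δ = min(1, ϵ/143)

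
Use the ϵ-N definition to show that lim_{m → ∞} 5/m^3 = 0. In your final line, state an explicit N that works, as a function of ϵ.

N = (5/ϵ)^{1/3}

Let ϵ > 0 be given. For m ≥ 1, |5/m^3 − 0| = 5/m^3.
5/m^3 < ϵ ⇔ m^3 > 5/ϵ ⇔ m > (5/ϵ)^{1/3}.
Take N = (5/ϵ)^{1/3}. Then m > N implies 5/m^3 < ϵ.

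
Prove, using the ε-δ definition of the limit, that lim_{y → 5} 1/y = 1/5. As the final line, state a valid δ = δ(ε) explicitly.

Let ε > 0 be given. We seek δ > 0 such that 0 < |y − 5| < δ implies |1/y − (1/5)| < ε.
|1/y − (1/5)| = |5 − y|/(5·|y|) = |y − 5|/(5|y|).
Restrict δ ≤ 5/2. Then |y − 5| < 5/2 gives |y| > 5/2, so 5|y| > 25/2.
Then |1/y − (1/5)| < |y − 5|/(25/2), which is < ε when |y − 5| < (25/2)ε.
Take δ = min(5/2, (25/2)ε). Then 0 < |y − 5| < δ gives both |y − 5| < 5/2 and |y − 5| < (25/2)ε, so |1/y − (1/5)| < ε.

δ = min(5/2, (25/2)ε)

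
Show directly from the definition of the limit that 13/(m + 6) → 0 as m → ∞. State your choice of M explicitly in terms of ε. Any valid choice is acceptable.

Let ε > 0. For m ≥ 1, |13/(m + 6) − 0| = 13/(m + 6) ≤ 13/m.
We need 13/m < ε, i.e. m > 13/ε.
Take M = 13/ε. If m > M then |13/(m + 6)| ≤ 13/m < ε.

M = 13/ε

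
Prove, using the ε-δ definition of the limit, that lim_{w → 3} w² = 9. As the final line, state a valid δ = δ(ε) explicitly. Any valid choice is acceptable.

δ = min(2, ε/8)

Fix ε > 0. We seek δ > 0 with 0 < |w − 3| < δ ⇒ |w² − 9| < ε.
Factor: w² − 9 = (w − 3)(w + 3), so |w² − 9| = |w − 3|·|w + 3|.
Impose δ ≤ 2 so that |w| < 5; then |w + 3| ≤ 8.
Hence |w² − 9| ≤ 8|w − 3|, which is < ε once |w − 3| < ε/8.
Take δ = min(2, ε/8). If 0 < |w − 3| < δ then both bounds hold and |w² − 9| ≤ 8|w − 3| < 8·(ε/8) = ε.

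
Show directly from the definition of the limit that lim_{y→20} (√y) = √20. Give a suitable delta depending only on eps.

delta = min(20, √20·eps)

Let eps > 0 be given. We want delta > 0 such that 0 < |y − 20| < delta implies |√y − √20| < eps.
Multiplying by the conjugate, |√y − √20| = |y − 20|/(√y + √20).
Restrict delta ≤ 20 so that |y − 20| < 20 forces y > 0, and then √y + √20 > √20.
Hence |√y − √20| < |y − 20|/√20, which is < eps once |y − 20| < √20·eps.
Take delta = min(20, √20·eps). If 0 < |y − 20| < delta then y > 0 and |√y − √20| < |y − 20|/√20 < eps.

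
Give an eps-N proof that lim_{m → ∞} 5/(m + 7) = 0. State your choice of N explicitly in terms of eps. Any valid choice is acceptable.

Let eps > 0 be given. For m ≥ 1, |5/(m + 7) − 0| = 5/(m + 7) ≤ 5/m.
We need 5/m < eps, i.e. m > 5/eps.
Take N = 5/eps. If m > N then |5/(m + 7)| ≤ 5/m < eps.

N = 5/eps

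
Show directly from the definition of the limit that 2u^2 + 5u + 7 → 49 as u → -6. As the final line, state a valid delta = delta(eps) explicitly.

delta = min(2, eps/23)

Let eps > 0. We want delta > 0 such that 0 < |u + 6| < delta implies |(2u^2 + 5u + 7) − 49| < eps.
(2u^2 + 5u + 7) − 49 = 2u^2 + 5u - 42 = (u + 6)(2u - 7).
So |(2u^2 + 5u + 7) − 49| = |u + 6|·|2u - 7|.
Require delta ≤ 2. Then |u + 6| < 2 gives |u| < 8, and by the triangle inequality |2u - 7| ≤ 2·8 + 7 = 23.
Hence |(2u^2 + 5u + 7) − 49| ≤ 23|u + 6| < eps provided |u + 6| < eps/23.
Choosing delta = min(2, eps/23) ensures both conditions, hence |(2u^2 + 5u + 7) − 49| < eps.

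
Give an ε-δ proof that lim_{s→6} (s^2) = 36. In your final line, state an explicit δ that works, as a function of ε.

Suppose ε > 0. We seek δ > 0 with 0 < |s − 6| < δ ⇒ |s^2 − 36| < ε.
Factor: s^2 − 36 = (s − 6)(s + 6), so |s^2 − 36| = |s − 6|·|s + 6|.
Impose δ ≤ 1 so that |s| < 7; then |s + 6| ≤ 13.
Hence |s^2 − 36| ≤ 13|s − 6|, which is < ε once |s − 6| < ε/13.
Take δ = min(1, ε/13). If 0 < |s − 6| < δ then both bounds hold and |s^2 − 36| ≤ 13|s − 6| < 13·(ε/13) = ε.

δ = min(1, ε/13)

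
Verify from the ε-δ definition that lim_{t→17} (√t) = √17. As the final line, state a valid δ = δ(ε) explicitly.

Let ε > 0 be given. We want δ > 0 such that 0 < |t − 17| < δ implies |√t − √17| < ε.
Rationalise: √t − √17 = (t − 17)/(√t + √17), so |√t − √17| = |t − 17|/(√t + √17).
Restrict δ ≤ 17 so that |t − 17| < 17 forces t > 0, and then √t + √17 > √17.
Hence |√t − √17| < |t − 17|/√17, which is < ε once |t − 17| < √17·ε.
Take δ = min(17, √17·ε). If 0 < |t − 17| < δ then t > 0 and |√t − √17| < |t − 17|/√17 < ε.

δ = min(17, √17·ε)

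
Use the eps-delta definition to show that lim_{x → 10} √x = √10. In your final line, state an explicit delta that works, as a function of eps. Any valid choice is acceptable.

delta = min(10, √10·eps)

Let eps > 0 be given. We want delta > 0 such that 0 < |x − 10| < delta implies |√x − √10| < eps.
Multiplying by the conjugate, |√x − √10| = |x − 10|/(√x + √10).
Restrict delta ≤ 10 so that |x − 10| < 10 forces x > 0, and then √x + √10 > √10.
Hence |√x − √10| < |x − 10|/√10, which is < eps once |x − 10| < √10·eps.
Take delta = min(10, √10·eps). If 0 < |x − 10| < delta then x > 0 and |√x − √10| < |x − 10|/√10 < eps.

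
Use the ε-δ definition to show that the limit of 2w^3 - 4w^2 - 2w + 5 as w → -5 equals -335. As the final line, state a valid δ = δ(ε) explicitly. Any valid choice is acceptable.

δ = min(1, ε/224)

Fix ε > 0. We want δ > 0 such that 0 < |w + 5| < δ implies |(2w^3 - 4w^2 - 2w + 5) + 335| < ε.
(2w^3 - 4w^2 - 2w + 5) + 335 = 2w^3 - 4w^2 - 2w + 340 = (w + 5)(2w^2 - 14w + 68).
So |(2w^3 - 4w^2 - 2w + 5) + 335| = |w + 5|·|2w^2 - 14w + 68|.
Assume first that |w + 5| < 1, so |w| < 6. Then |2w^2 - 14w + 68| ≤ 2·6^2 + 14·6 + 68 = 224.
Hence |(2w^3 - 4w^2 - 2w + 5) + 335| ≤ 224|w + 5| < ε provided |w + 5| < ε/224.
Choosing δ = min(1, ε/224) ensures both conditions, hence |(2w^3 - 4w^2 - 2w + 5) + 335| < ε.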